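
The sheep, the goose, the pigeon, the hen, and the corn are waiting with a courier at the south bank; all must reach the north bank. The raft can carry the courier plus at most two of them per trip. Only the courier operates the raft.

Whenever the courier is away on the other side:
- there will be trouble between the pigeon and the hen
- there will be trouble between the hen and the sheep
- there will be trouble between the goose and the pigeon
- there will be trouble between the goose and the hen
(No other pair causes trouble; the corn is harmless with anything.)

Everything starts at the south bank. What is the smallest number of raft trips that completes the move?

7

Counting alone: the courier can take at most 2 across per trip to the north bank, so moving all 5 needs at least 3 loaded trips out, with a return between consecutive ones — at least 5 crossings.
The safety rule pushes this higher. Following every safe sequence of crossings, the most of the 5 that can be at the north bank as the raft arrives there on crossing 5 is 4 — never all 5.
So no plan with fewer than 7 crossings exists, and this one achieves 7:
1. Courier goes to the north bank with the goose and the hen.
2. Courier goes back to the south bank with the goose.
3. Courier goes to the north bank with the goose and the sheep.
4. Courier goes back to the south bank with the hen.
5. Courier goes to the north bank with the corn and the pigeon.
6. Courier goes back to the south bank with the goose.
7. Courier goes to the north bank with the goose and the hen.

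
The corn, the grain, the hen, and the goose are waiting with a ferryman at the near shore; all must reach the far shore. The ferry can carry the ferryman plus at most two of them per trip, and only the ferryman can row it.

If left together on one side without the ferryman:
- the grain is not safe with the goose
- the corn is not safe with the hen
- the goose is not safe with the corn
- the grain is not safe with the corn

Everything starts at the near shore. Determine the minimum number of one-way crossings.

Counting alone: the ferryman can take at most 2 across per trip to the far shore, so moving all 4 needs at least 2 loaded trips out, with a return between consecutive ones — at least 3 crossings.
The safety rule pushes this higher. Following every safe sequence of crossings, the most of the 4 that can be at the far shore as the ferry arrives there on crossing 3 is 3 — never all 4.
So no plan with fewer than 5 crossings exists, and this one achieves 5:
1. Ferryman goes to the far shore with the corn and the grain.  [the near shore: the goose, the hen | the far shore: the corn, the grain]
2. Ferryman goes back to the near shore with the corn.  [the near shore: the corn, the goose, the hen | the far shore: the grain]
3. Ferryman goes to the far shore with the corn and the hen.  [the near shore: the goose | the far shore: the corn, the grain, the hen]
4. Ferryman goes back to the near shore with the corn.  [the near shore: the corn, the goose | the far shore: the grain, the hen]
5. Ferryman goes to the far shore with the corn and the goose.  [the near shore: — | the far shore: the corn, the goose, the grain, the hen]

5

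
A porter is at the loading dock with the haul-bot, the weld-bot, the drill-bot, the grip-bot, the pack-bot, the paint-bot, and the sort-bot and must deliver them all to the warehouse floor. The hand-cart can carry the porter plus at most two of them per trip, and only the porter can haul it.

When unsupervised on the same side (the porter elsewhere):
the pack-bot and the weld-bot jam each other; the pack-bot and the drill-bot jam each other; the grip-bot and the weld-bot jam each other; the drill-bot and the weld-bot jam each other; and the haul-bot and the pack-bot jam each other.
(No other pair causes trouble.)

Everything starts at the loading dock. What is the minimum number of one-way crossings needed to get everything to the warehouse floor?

11

Counting alone: the porter can take at most 2 across per trip to the warehouse floor, so moving all 7 needs at least 4 loaded trips out, with a return between consecutive ones — at least 7 crossings.
The safety rule pushes this higher. Following every safe sequence of crossings, the most of the 7 that can be at the warehouse floor as the hand-cart arrives there on crossings 7, 9 is 5, 6 respectively — never all 7.
So no plan with fewer than 11 crossings exists, and this one achieves 11:
1. Porter goes to the warehouse floor with the pack-bot and the weld-bot.  [the loading dock: the drill-bot, the grip-bot, the haul-bot, the paint-bot, the sort-bot | the warehouse floor: the pack-bot, the weld-bot]
2. Porter goes back to the loading dock with the weld-bot.  [the loading dock: the drill-bot, the grip-bot, the haul-bot, the paint-bot, the sort-bot, the weld-bot | the warehouse floor: the pack-bot]
3. Porter goes to the warehouse floor with the haul-bot and the weld-bot.  [the loading dock: the drill-bot, the grip-bot, the paint-bot, the sort-bot | the warehouse floor: the haul-bot, the pack-bot, the weld-bot]
4. Porter goes back to the loading dock with the pack-bot.  [the loading dock: the drill-bot, the grip-bot, the pack-bot, the paint-bot, the sort-bot | the warehouse floor: the haul-bot, the weld-bot]
5. Porter goes to the warehouse floor with the drill-bot and the grip-bot.  [the loading dock: the pack-bot, the paint-bot, the sort-bot | the warehouse floor: the drill-bot, the grip-bot, the haul-bot, the weld-bot]
6. Porter goes back to the loading dock with the weld-bot.  [the loading dock: the pack-bot, the paint-bot, the sort-bot, the weld-bot | the warehouse floor: the drill-bot, the grip-bot, the haul-bot]
7. Porter goes to the warehouse floor with the paint-bot and the weld-bot.  [the loading dock: the pack-bot, the sort-bot | the warehouse floor: the drill-bot, the grip-bot, the haul-bot, the paint-bot, the weld-bot]
8. Porter goes back to the loading dock with the weld-bot.  [the loading dock: the pack-bot, the sort-bot, the weld-bot | the warehouse floor: the drill-bot, the grip-bot, the haul-bot, the paint-bot]
9. Porter goes to the warehouse floor with the sort-bot and the weld-bot.  [the loading dock: the pack-bot | the warehouse floor: the drill-bot, the grip-bot, the haul-bot, the paint-bot, the sort-bot, the weld-bot]
10. Porter goes back to the loading dock with the weld-bot.  [the loading dock: the pack-bot, the weld-bot | the warehouse floor: the drill-bot, the grip-bot, the haul-bot, the paint-bot, the sort-bot]
11. Porter goes to the warehouse floor with the pack-bot and the weld-bot.  [the loading dock: — | the warehouse floor: the drill-bot, the grip-bot, the haul-bot, the pack-bot, the paint-bot, the sort-bot, the weld-bot]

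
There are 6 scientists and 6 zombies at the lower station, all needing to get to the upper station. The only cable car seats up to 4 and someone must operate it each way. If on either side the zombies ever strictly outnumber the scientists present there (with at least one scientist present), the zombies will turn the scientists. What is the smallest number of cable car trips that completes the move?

Counting alone: each trip to the upper station takes at most 4 across and each return brings at least 1 back, so after t trips out (and t−1 returns) at most 4t − (t−1) of the 12 are across; that first reaches 12 at t = 4, so at least 7 crossings are needed.
The safety rule pushes this higher. Following every safe sequence of crossings, the most of the 12 that can be at the upper station as the cable car arrives there on crossing 7 is 11 — never all 12.
So no plan with fewer than 9 crossings exists, and this one achieves 9:
1. 2 zombies → the upper station.  (the lower station: 6S 4Z; the upper station: 0S 2Z)
2. 1 zombie ← the lower station.  (the lower station: 6S 5Z; the upper station: 0S 1Z)
3. 4 zombies → the upper station.  (the lower station: 6S 1Z; the upper station: 0S 5Z)
4. 1 zombie ← the lower station.  (the lower station: 6S 2Z; the upper station: 0S 4Z)
5. 4 scientists → the upper station.  (the lower station: 2S 2Z; the upper station: 4S 4Z)
6. 1 scientist and 1 zombie ← the lower station.  (the lower station: 3S 3Z; the upper station: 3S 3Z)
7. 2 scientists and 2 zombies → the upper station.  (the lower station: 1S 1Z; the upper station: 5S 5Z)
8. 1 scientist and 1 zombie ← the lower station.  (the lower station: 2S 2Z; the upper station: 4S 4Z)
9. 2 scientists and 2 zombies → the upper station.  (the lower station: 0S 0Z; the upper station: 6S 6Z)

9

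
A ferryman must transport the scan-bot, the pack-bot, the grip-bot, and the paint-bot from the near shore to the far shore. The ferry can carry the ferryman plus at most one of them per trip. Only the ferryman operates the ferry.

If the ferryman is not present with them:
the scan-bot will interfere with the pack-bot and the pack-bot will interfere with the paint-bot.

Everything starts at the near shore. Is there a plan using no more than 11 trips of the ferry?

Yes

Yes — this plan uses 9 crossings (≤ 11):
1. Ferryman goes to the far shore with the pack-bot.  [the near shore: the grip-bot, the paint-bot, the scan-bot | the far shore: the pack-bot]
2. Ferryman goes back to the near shore alone.  [the near shore: the grip-bot, the paint-bot, the scan-bot | the far shore: the pack-bot]
3. Ferryman goes to the far shore with the scan-bot.  [the near shore: the grip-bot, the paint-bot | the far shore: the pack-bot, the scan-bot]
4. Ferryman goes back to the near shore with the pack-bot.  [the near shore: the grip-bot, the pack-bot, the paint-bot | the far shore: the scan-bot]
5. Ferryman goes to the far shore with the paint-bot.  [the near shore: the grip-bot, the pack-bot | the far shore: the paint-bot, the scan-bot]
6. Ferryman goes back to the near shore alone.  [the near shore: the grip-bot, the pack-bot | the far shore: the paint-bot, the scan-bot]
7. Ferryman goes to the far shore with the grip-bot.  [the near shore: the pack-bot | the far shore: the grip-bot, the paint-bot, the scan-bot]
8. Ferryman goes back to the near shore alone.  [the near shore: the pack-bot | the far shore: the grip-bot, the paint-bot, the scan-bot]
9. Ferryman goes to the far shore with the pack-bot.  [the near shore: — | the far shore: the grip-bot, the pack-bot, the paint-bot, the scan-bot]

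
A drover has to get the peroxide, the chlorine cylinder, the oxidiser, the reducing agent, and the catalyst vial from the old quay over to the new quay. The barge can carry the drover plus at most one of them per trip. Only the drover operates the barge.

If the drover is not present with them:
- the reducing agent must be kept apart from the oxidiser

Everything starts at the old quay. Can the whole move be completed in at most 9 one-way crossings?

Yes

Yes — this plan uses 9 crossings (≤ 9):
1. Drover goes to the new quay with the oxidiser.
2. Drover goes back to the old quay alone.
3. Drover goes to the new quay with the peroxide.
4. Drover goes back to the old quay alone.
5. Drover goes to the new quay with the chlorine cylinder.
6. Drover goes back to the old quay alone.
7. Drover goes to the new quay with the catalyst vial.
8. Drover goes back to the old quay alone.
9. Drover goes to the new quay with the reducing agent.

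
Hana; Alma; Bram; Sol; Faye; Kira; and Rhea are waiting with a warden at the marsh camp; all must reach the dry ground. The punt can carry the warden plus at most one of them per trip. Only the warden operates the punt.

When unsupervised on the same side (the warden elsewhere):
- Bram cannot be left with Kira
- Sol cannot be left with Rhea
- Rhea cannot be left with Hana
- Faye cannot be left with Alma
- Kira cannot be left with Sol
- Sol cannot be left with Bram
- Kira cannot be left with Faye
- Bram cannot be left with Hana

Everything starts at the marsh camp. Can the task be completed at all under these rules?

Whatever the first load, the items left behind include a forbidden pair without the warden. No opening move is safe, so no plan exists.

No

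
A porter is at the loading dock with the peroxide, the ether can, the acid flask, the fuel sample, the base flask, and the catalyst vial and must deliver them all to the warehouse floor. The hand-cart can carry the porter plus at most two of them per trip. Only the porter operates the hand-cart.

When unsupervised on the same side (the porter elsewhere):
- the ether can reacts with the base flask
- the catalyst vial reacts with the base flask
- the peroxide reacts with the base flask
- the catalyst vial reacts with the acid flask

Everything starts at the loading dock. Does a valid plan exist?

Yes

1. Porter goes to the warehouse floor with the acid flask and the base flask.
2. Porter goes back to the loading dock alone.
3. Porter goes to the warehouse floor with the fuel sample.
4. Porter goes back to the loading dock alone.
5. Porter goes to the warehouse floor with the ether can and the peroxide.
6. Porter goes back to the loading dock with the base flask.
7. Porter goes to the warehouse floor with the base flask and the catalyst vial.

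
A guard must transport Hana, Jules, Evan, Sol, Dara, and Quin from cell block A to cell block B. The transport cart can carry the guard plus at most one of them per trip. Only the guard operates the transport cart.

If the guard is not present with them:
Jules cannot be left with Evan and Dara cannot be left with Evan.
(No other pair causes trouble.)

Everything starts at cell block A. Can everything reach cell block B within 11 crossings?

No

Counting alone: the guard can take at most 1 across per trip to cell block B, so moving all 6 needs at least 6 loaded trips out, with a return between consecutive ones — at least 11 crossings.
The safety rule pushes this higher. Following every safe sequence of crossings, the most of the 6 that can be at cell block B as the transport cart arrives there on crossing 11 is 5 — never all 6.
So the move cannot be finished within 11 crossings. (The shortest complete plan takes 13:)
1. Guard goes to cell block B with Evan.
2. Guard goes back to cell block A alone.
3. Guard goes to cell block B with Hana.
4. Guard goes back to cell block A alone.
5. Guard goes to cell block B with Jules.
6. Guard goes back to cell block A with Evan.
7. Guard goes to cell block B with Dara.
8. Guard goes back to cell block A alone.
9. Guard goes to cell block B with Sol.
10. Guard goes back to cell block A alone.
11. Guard goes to cell block B with Quin.
12. Guard goes back to cell block A alone.
13. Guard goes to cell block B with Evan.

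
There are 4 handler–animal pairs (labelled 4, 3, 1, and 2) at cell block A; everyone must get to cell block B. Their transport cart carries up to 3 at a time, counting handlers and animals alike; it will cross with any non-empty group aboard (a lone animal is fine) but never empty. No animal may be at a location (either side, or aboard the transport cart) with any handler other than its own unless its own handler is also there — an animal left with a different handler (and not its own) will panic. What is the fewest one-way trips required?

Counting alone: each trip to cell block B takes at most 3 across and each return brings at least 1 back, so after t trips out (and t−1 returns) at most 3t − (t−1) of the 8 are across; that first reaches 8 at t = 4, so at least 7 crossings are needed.
The safety rule pushes this higher. Following every safe sequence of crossings, the most of the 8 that can be at cell block B as the transport cart arrives there on crossing 7 is 7 — never all 8.
So no plan with fewer than 9 crossings exists, and this one achieves 9:
1. animal 4 and handler 4 cross → cell block B.
2. handler 4 crosses ← cell block A.
3. animal 3, handler 3, and handler 4 cross → cell block B.
4. animal 4 and handler 4 cross ← cell block A.
5. handler 1, handler 2, and handler 4 cross → cell block B.
6. animal 3 crosses ← cell block A.
7. animal 3 and animal 4 cross → cell block B.
8. animal 4 crosses ← cell block A.
9. animal 1, animal 2, and animal 4 cross → cell block B.

9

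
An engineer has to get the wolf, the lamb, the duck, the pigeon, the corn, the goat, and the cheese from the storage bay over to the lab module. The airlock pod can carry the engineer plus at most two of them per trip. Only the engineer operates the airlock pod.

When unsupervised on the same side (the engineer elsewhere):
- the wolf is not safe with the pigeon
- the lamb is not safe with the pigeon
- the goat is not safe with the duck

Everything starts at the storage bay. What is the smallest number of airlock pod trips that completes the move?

7

Counting alone: the engineer can take at most 2 across per trip to the lab module, so moving all 7 needs at least 4 loaded trips out, with a return between consecutive ones — at least 7 crossings.
The plan below uses exactly 7 crossings, so it is optimal:
1. Engineer goes to the lab module with the duck and the pigeon.
2. Engineer goes back to the storage bay alone.
3. Engineer goes to the lab module with the lamb and the wolf.
4. Engineer goes back to the storage bay with the pigeon.
5. Engineer goes to the lab module with the cheese and the corn.
6. Engineer goes back to the storage bay alone.
7. Engineer goes to the lab module with the goat and the pigeon.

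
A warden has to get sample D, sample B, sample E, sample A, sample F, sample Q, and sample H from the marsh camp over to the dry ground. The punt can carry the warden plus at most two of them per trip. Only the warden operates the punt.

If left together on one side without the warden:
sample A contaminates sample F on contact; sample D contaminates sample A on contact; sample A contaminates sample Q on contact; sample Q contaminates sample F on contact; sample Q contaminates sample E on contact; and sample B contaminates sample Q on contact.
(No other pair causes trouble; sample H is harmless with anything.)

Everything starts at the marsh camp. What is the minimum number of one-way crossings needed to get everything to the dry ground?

Counting alone: the warden can take at most 2 across per trip to the dry ground, so moving all 7 needs at least 4 loaded trips out, with a return between consecutive ones — at least 7 crossings.
The safety rule pushes this higher. Following every safe sequence of crossings, the most of the 7 that can be at the dry ground as the punt arrives there on crossings 7, 9 is 5, 6 respectively — never all 7.
So no plan with fewer than 11 crossings exists, and this one achieves 11:
1. Warden goes to the dry ground with sample A and sample Q.  [the marsh camp: sample B, sample D, sample E, sample F, sample H | the dry ground: sample A, sample Q]
2. Warden goes back to the marsh camp with sample A.  [the marsh camp: sample A, sample B, sample D, sample E, sample F, sample H | the dry ground: sample Q]
3. Warden goes to the dry ground with sample A and sample D.  [the marsh camp: sample B, sample E, sample F, sample H | the dry ground: sample A, sample D, sample Q]
4. Warden goes back to the marsh camp with sample A.  [the marsh camp: sample A, sample B, sample E, sample F, sample H | the dry ground: sample D, sample Q]
5. Warden goes to the dry ground with sample B and sample F.  [the marsh camp: sample A, sample E, sample H | the dry ground: sample B, sample D, sample F, sample Q]
6. Warden goes back to the marsh camp with sample Q.  [the marsh camp: sample A, sample E, sample H, sample Q | the dry ground: sample B, sample D, sample F]
7. Warden goes to the dry ground with sample A and sample E.  [the marsh camp: sample H, sample Q | the dry ground: sample A, sample B, sample D, sample E, sample F]
8. Warden goes back to the marsh camp with sample A.  [the marsh camp: sample A, sample H, sample Q | the dry ground: sample B, sample D, sample E, sample F]
9. Warden goes to the dry ground with sample A and sample H.  [the marsh camp: sample Q | the dry ground: sample A, sample B, sample D, sample E, sample F, sample H]
10. Warden goes back to the marsh camp with sample A.  [the marsh camp: sample A, sample Q | the dry ground: sample B, sample D, sample E, sample F, sample H]
11. Warden goes to the dry ground with sample A and sample Q.  [the marsh camp: — | the dry ground: sample A, sample B, sample D, sample E, sample F, sample H, sample Q]

11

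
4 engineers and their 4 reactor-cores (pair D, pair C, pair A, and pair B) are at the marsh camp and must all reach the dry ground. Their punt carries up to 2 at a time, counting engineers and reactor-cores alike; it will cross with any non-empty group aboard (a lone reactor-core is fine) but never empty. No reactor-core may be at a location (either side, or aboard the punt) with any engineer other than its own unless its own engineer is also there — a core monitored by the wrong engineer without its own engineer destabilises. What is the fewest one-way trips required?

Following every safe sequence of crossings from the start, the most of the 8 that can be at the dry ground as the punt arrives there on crossings 1, 3, 5 is 2, 3, 4 respectively; the best ever achieved is 4 of 8.
From crossing 7 on, no configuration arises that was not already reachable earlier: only 44 distinct safe configurations (who is on which side, and where the punt is) can ever be reached, none of them has everyone across, and every continuation just revisits them. So no valid plan exists.

impossible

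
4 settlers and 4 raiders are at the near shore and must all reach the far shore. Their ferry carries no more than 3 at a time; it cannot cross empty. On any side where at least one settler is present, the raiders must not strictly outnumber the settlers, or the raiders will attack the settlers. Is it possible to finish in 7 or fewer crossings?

No

Counting alone: each trip to the far shore takes at most 3 across and each return brings at least 1 back, so after t trips out (and t−1 returns) at most 3t − (t−1) of the 8 are across; that first reaches 8 at t = 4, so at least 7 crossings are needed.
The safety rule pushes this higher. Following every safe sequence of crossings, the most of the 8 that can be at the far shore as the ferry arrives there on crossing 7 is 7 — never all 8.
So the move cannot be finished within 7 crossings. (The shortest complete plan takes 9:)
1. 2 raiders → the far shore.  (the near shore: 4S 2R; the far shore: 0S 2R)
2. 1 raider ← the near shore.  (the near shore: 4S 3R; the far shore: 0S 1R)
3. 3 raiders → the far shore.  (the near shore: 4S 0R; the far shore: 0S 4R)
4. 1 raider ← the near shore.  (the near shore: 4S 1R; the far shore: 0S 3R)
5. 3 settlers → the far shore.  (the near shore: 1S 1R; the far shore: 3S 3R)
6. 1 settler and 1 raider ← the near shore.  (the near shore: 2S 2R; the far shore: 2S 2R)
7. 2 settlers → the far shore.  (the near shore: 0S 2R; the far shore: 4S 2R)
8. 1 raider ← the near shore.  (the near shore: 0S 3R; the far shore: 4S 1R)
9. 3 raiders → the far shore.  (the near shore: 0S 0R; the far shore: 4S 4R)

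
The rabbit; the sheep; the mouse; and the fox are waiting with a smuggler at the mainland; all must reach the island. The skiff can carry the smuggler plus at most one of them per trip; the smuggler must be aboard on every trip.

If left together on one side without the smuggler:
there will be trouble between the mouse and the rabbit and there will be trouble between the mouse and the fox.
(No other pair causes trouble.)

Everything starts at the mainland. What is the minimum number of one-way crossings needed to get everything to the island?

9

Counting alone: the smuggler can take at most 1 across per trip to the island, so moving all 4 needs at least 4 loaded trips out, with a return between consecutive ones — at least 7 crossings.
The safety rule pushes this higher. Following every safe sequence of crossings, the most of the 4 that can be at the island as the skiff arrives there on crossing 7 is 3 — never all 4.
So no plan with fewer than 9 crossings exists, and this one achieves 9:
1. Smuggler goes to the island with the mouse.
2. Smuggler goes back to the mainland alone.
3. Smuggler goes to the island with the rabbit.
4. Smuggler goes back to the mainland with the mouse.
5. Smuggler goes to the island with the fox.
6. Smuggler goes back to the mainland alone.
7. Smuggler goes to the island with the sheep.
8. Smuggler goes back to the mainland alone.
9. Smuggler goes to the island with the mouse.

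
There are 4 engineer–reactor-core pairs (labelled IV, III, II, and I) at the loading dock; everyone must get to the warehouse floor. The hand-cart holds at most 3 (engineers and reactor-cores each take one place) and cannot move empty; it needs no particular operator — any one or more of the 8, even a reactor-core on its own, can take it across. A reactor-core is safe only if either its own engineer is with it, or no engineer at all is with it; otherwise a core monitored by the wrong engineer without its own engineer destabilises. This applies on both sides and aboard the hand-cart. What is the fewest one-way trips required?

9

Counting alone: each trip to the warehouse floor takes at most 3 across and each return brings at least 1 back, so after t trips out (and t−1 returns) at most 3t − (t−1) of the 8 are across; that first reaches 8 at t = 4, so at least 7 crossings are needed.
The safety rule pushes this higher. Following every safe sequence of crossings, the most of the 8 that can be at the warehouse floor as the hand-cart arrives there on crossing 7 is 7 — never all 8.
So no plan with fewer than 9 crossings exists, and this one achieves 9:
1. engineer IV and reactor-core IV cross → the warehouse floor.
2. engineer IV crosses ← the loading dock.
3. engineer III, engineer IV, and reactor-core III cross → the warehouse floor.
4. engineer IV and reactor-core IV cross ← the loading dock.
5. engineer I, engineer II, and engineer IV cross → the warehouse floor.
6. reactor-core III crosses ← the loading dock.
7. reactor-core III and reactor-core IV cross → the warehouse floor.
8. reactor-core IV crosses ← the loading dock.
9. reactor-core I, reactor-core II, and reactor-core IV cross → the warehouse floor.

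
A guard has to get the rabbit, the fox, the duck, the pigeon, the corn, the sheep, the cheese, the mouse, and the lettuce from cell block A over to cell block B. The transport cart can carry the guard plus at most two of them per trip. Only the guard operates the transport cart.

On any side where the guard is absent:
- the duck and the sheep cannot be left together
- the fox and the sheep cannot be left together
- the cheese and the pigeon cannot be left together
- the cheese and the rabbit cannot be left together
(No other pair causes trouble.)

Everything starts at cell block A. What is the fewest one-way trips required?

Counting alone: the guard can take at most 2 across per trip to cell block B, so moving all 9 needs at least 5 loaded trips out, with a return between consecutive ones — at least 9 crossings.
The safety rule pushes this higher. Following every safe sequence of crossings, the most of the 9 that can be at cell block B as the transport cart arrives there on crossing 9 is 8 — never all 9.
So no plan with fewer than 11 crossings exists, and this one achieves 11:
1. Guard goes to cell block B with the cheese and the sheep.  [cell block A: the corn, the duck, the fox, the lettuce, the mouse, the pigeon, the rabbit | cell block B: the cheese, the sheep]
2. Guard goes back to cell block A alone.  [cell block A: the corn, the duck, the fox, the lettuce, the mouse, the pigeon, the rabbit | cell block B: the cheese, the sheep]
3. Guard goes to cell block B with the rabbit.  [cell block A: the corn, the duck, the fox, the lettuce, the mouse, the pigeon | cell block B: the cheese, the rabbit, the sheep]
4. Guard goes back to cell block A with the cheese.  [cell block A: the cheese, the corn, the duck, the fox, the lettuce, the mouse, the pigeon | cell block B: the rabbit, the sheep]
5. Guard goes to cell block B with the fox and the pigeon.  [cell block A: the cheese, the corn, the duck, the lettuce, the mouse | cell block B: the fox, the pigeon, the rabbit, the sheep]
6. Guard goes back to cell block A with the sheep.  [cell block A: the cheese, the corn, the duck, the lettuce, the mouse, the sheep | cell block B: the fox, the pigeon, the rabbit]
7. Guard goes to cell block B with the corn and the duck.  [cell block A: the cheese, the lettuce, the mouse, the sheep | cell block B: the corn, the duck, the fox, the pigeon, the rabbit]
8. Guard goes back to cell block A alone.  [cell block A: the cheese, the lettuce, the mouse, the sheep | cell block B: the corn, the duck, the fox, the pigeon, the rabbit]
9. Guard goes to cell block B with the lettuce and the mouse.  [cell block A: the cheese, the sheep | cell block B: the corn, the duck, the fox, the lettuce, the mouse, the pigeon, the rabbit]
10. Guard goes back to cell block A alone.  [cell block A: the cheese, the sheep | cell block B: the corn, the duck, the fox, the lettuce, the mouse, the pigeon, the rabbit]
11. Guard goes to cell block B with the cheese and the sheep.  [cell block A: — | cell block B: the cheese, the corn, the duck, the fox, the lettuce, the mouse, the pigeon, the rabbit, the sheep]

11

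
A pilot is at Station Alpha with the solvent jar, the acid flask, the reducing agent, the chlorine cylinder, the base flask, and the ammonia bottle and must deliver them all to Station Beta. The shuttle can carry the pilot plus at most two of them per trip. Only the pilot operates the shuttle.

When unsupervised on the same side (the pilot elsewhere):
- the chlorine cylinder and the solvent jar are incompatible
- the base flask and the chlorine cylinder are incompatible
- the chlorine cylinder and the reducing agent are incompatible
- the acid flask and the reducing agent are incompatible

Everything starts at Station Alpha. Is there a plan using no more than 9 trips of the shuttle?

Yes — this plan uses 7 crossings (≤ 9):
1. Pilot goes to Station Beta with the acid flask and the chlorine cylinder.
2. Pilot goes back to Station Alpha alone.
3. Pilot goes to Station Beta with the ammonia bottle.
4. Pilot goes back to Station Alpha alone.
5. Pilot goes to Station Beta with the base flask and the solvent jar.
6. Pilot goes back to Station Alpha with the chlorine cylinder.
7. Pilot goes to Station Beta with the chlorine cylinder and the reducing agent.

Yes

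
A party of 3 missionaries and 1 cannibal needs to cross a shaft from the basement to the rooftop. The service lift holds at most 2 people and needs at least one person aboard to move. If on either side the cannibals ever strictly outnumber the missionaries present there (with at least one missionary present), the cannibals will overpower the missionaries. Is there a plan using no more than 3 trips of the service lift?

No

Counting alone: each trip to the rooftop takes at most 2 across and each return brings at least 1 back, so after t trips out (and t−1 returns) at most 2t − (t−1) of the 4 are across; that first reaches 4 at t = 3, so at least 5 crossings are needed.
Since 3 < 5, 3 crossings cannot be enough. (The shortest complete plan in fact takes 5:)
1. 1 missionary and 1 cannibal → the rooftop.  (the basement: 2M 0C; the rooftop: 1M 1C)
2. 1 cannibal ← the basement.  (the basement: 2M 1C; the rooftop: 1M 0C)
3. 1 missionary and 1 cannibal → the rooftop.  (the basement: 1M 0C; the rooftop: 2M 1C)
4. 1 cannibal ← the basement.  (the basement: 1M 1C; the rooftop: 2M 0C)
5. 1 missionary and 1 cannibal → the rooftop.  (the basement: 0M 0C; the rooftop: 3M 1C)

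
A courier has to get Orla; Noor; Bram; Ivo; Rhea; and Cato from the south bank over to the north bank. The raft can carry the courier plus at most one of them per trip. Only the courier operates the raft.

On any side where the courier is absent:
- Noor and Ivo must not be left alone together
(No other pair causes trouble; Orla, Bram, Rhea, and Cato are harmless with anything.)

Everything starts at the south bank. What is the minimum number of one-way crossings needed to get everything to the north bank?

11

Counting alone: the courier can take at most 1 across per trip to the north bank, so moving all 6 needs at least 6 loaded trips out, with a return between consecutive ones — at least 11 crossings.
The plan below uses exactly 11 crossings, so it is optimal:
1. Courier goes to the north bank with Noor.  [the south bank: Bram, Cato, Ivo, Orla, Rhea | the north bank: Noor]
2. Courier goes back to the south bank alone.  [the south bank: Bram, Cato, Ivo, Orla, Rhea | the north bank: Noor]
3. Courier goes to the north bank with Orla.  [the south bank: Bram, Cato, Ivo, Rhea | the north bank: Noor, Orla]
4. Courier goes back to the south bank alone.  [the south bank: Bram, Cato, Ivo, Rhea | the north bank: Noor, Orla]
5. Courier goes to the north bank with Bram.  [the south bank: Cato, Ivo, Rhea | the north bank: Bram, Noor, Orla]
6. Courier goes back to the south bank alone.  [the south bank: Cato, Ivo, Rhea | the north bank: Bram, Noor, Orla]
7. Courier goes to the north bank with Rhea.  [the south bank: Cato, Ivo | the north bank: Bram, Noor, Orla, Rhea]
8. Courier goes back to the south bank alone.  [the south bank: Cato, Ivo | the north bank: Bram, Noor, Orla, Rhea]
9. Courier goes to the north bank with Cato.  [the south bank: Ivo | the north bank: Bram, Cato, Noor, Orla, Rhea]
10. Courier goes back to the south bank alone.  [the south bank: Ivo | the north bank: Bram, Cato, Noor, Orla, Rhea]
11. Courier goes to the north bank with Ivo.  [the south bank: — | the north bank: Bram, Cato, Ivo, Noor, Orla, Rhea]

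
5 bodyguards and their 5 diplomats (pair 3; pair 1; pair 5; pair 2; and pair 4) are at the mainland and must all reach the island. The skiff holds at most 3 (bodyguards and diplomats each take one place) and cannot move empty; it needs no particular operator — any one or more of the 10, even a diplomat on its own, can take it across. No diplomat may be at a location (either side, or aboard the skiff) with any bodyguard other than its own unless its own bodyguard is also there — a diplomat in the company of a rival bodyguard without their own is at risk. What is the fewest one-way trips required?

Counting alone: each trip to the island takes at most 3 across and each return brings at least 1 back, so after t trips out (and t−1 returns) at most 3t − (t−1) of the 10 are across; that first reaches 10 at t = 5, so at least 9 crossings are needed.
The safety rule pushes this higher. Following every safe sequence of crossings, the most of the 10 that can be at the island as the skiff arrives there on crossing 9 is 9 — never all 10.
So no plan with fewer than 11 crossings exists, and this one achieves 11:
1. bodyguard 3 and diplomat 3 cross → the island.
2. bodyguard 3 crosses ← the mainland.
3. diplomat 1, diplomat 2, and diplomat 5 cross → the island.
4. diplomat 3 crosses ← the mainland.
5. bodyguard 1, bodyguard 2, and bodyguard 5 cross → the island.
6. bodyguard 1 and diplomat 1 cross ← the mainland.
7. bodyguard 1, bodyguard 3, and bodyguard 4 cross → the island.
8. diplomat 5 crosses ← the mainland.
9. diplomat 1 and diplomat 3 cross → the island.
10. diplomat 3 crosses ← the mainland.
11. diplomat 3, diplomat 4, and diplomat 5 cross → the island.

11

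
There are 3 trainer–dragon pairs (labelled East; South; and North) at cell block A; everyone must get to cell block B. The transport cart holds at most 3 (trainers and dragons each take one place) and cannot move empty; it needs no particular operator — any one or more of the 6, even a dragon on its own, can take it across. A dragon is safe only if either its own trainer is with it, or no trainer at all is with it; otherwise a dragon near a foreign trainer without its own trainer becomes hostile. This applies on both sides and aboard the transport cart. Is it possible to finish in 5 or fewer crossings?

Yes — this plan uses 5 crossings (≤ 5):
1. dragon East and trainer East cross → cell block B.
2. trainer East crosses ← cell block A.
3. trainer East, trainer North, and trainer South cross → cell block B.
4. dragon East crosses ← cell block A.
5. dragon East, dragon North, and dragon South cross → cell block B.

Yes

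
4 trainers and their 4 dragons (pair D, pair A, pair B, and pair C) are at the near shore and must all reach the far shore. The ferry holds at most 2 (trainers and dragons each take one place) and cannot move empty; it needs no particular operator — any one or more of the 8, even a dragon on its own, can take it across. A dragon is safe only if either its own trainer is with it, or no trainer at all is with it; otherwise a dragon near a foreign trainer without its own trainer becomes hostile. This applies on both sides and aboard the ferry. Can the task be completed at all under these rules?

Following every safe sequence of crossings from the start, the most of the 8 that can be at the far shore as the ferry arrives there on crossings 1, 3, 5 is 2, 3, 4 respectively; the best ever achieved is 4 of 8.
From crossing 7 on, no configuration arises that was not already reachable earlier: only 44 distinct safe configurations (who is on which side, and where the ferry is) can ever be reached, none of them has everyone across, and every continuation just revisits them. So no valid plan exists.

No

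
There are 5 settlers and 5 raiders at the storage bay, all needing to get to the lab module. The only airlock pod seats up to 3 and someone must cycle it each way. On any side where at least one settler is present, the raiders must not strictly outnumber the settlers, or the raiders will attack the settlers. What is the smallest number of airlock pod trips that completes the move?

11

Counting alone: each trip to the lab module takes at most 3 across and each return brings at least 1 back, so after t trips out (and t−1 returns) at most 3t − (t−1) of the 10 are across; that first reaches 10 at t = 5, so at least 9 crossings are needed.
The safety rule pushes this higher. Following every safe sequence of crossings, the most of the 10 that can be at the lab module as the airlock pod arrives there on crossing 9 is 9 — never all 10.
So no plan with fewer than 11 crossings exists, and this one achieves 11:
1. 2 raiders → the lab module.  (the storage bay: 5S 3R; the lab module: 0S 2R)
2. 1 raider ← the storage bay.  (the storage bay: 5S 4R; the lab module: 0S 1R)
3. 3 raiders → the lab module.  (the storage bay: 5S 1R; the lab module: 0S 4R)
4. 1 raider ← the storage bay.  (the storage bay: 5S 2R; the lab module: 0S 3R)
5. 3 settlers → the lab module.  (the storage bay: 2S 2R; the lab module: 3S 3R)
6. 1 settler and 1 raider ← the storage bay.  (the storage bay: 3S 3R; the lab module: 2S 2R)
7. 3 settlers → the lab module.  (the storage bay: 0S 3R; the lab module: 5S 2R)
8. 1 raider ← the storage bay.  (the storage bay: 0S 4R; the lab module: 5S 1R)
9. 2 raiders → the lab module.  (the storage bay: 0S 2R; the lab module: 5S 3R)
10. 1 raider ← the storage bay.  (the storage bay: 0S 3R; the lab module: 5S 2R)
11. 3 raiders → the lab module.  (the storage bay: 0S 0R; the lab module: 5S 5R)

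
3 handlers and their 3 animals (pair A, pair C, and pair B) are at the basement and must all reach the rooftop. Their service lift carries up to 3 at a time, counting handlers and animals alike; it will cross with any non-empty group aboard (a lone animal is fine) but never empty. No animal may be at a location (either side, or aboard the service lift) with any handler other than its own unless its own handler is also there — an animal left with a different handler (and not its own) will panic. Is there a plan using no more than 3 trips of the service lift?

Counting alone: each trip to the rooftop takes at most 3 across and each return brings at least 1 back, so after t trips out (and t−1 returns) at most 3t − (t−1) of the 6 are across; that first reaches 6 at t = 3, so at least 5 crossings are needed.
Since 3 < 5, 3 crossings cannot be enough. (The shortest complete plan in fact takes 5:)
1. animal A and handler A cross → the rooftop.
2. handler A crosses ← the basement.
3. handler A, handler B, and handler C cross → the rooftop.
4. animal A crosses ← the basement.
5. animal A, animal B, and animal C cross → the rooftop.

No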